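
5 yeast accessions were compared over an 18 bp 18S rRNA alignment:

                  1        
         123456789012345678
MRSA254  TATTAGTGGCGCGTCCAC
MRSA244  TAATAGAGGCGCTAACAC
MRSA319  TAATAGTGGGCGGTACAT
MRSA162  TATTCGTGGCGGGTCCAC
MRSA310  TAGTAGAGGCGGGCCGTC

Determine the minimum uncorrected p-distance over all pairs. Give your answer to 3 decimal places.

0.111

Pairwise Hamming distances:
  MRSA254 vs MRSA244: 5
  MRSA254 vs MRSA319: 6
  MRSA254 vs MRSA162: 2
  MRSA254 vs MRSA310: 6
  MRSA244 vs MRSA319: 7
  MRSA244 vs MRSA162: 7
  MRSA244 vs MRSA310: 7
  MRSA319 vs MRSA162: 6
  MRSA319 vs MRSA310: 9
  MRSA162 vs MRSA310: 6
The smallest is 2 mismatches, between MRSA254 and MRSA162; p = 2/18 = 0.111.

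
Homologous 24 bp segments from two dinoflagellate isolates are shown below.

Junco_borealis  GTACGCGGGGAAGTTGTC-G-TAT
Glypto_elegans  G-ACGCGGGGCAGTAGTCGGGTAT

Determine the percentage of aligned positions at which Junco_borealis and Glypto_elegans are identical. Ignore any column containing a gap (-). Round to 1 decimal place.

90.5%

Excluding the 3 gap columns leaves 21 comparable sites.
Differing sites — 11:A/C; 15:T/A.
19 of the 21 comparable sites match, so the percent identity is 19/21 × 100 = 90.5%.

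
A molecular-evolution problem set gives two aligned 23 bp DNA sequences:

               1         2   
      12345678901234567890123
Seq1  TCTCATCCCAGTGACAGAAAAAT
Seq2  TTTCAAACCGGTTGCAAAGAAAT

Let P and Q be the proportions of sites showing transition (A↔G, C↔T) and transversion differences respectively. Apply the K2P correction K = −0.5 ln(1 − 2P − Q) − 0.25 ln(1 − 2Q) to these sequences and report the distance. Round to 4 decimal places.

0.4920

Mismatches occur at site 2 (C/T, transition), site 6 (T/A, transversion), site 7 (C/A, transversion), site 10 (A/G, transition), site 13 (G/T, transversion), site 14 (A/G, transition), site 17 (G/A, transition), site 19 (A/G, transition).
Of the 8 differences, 5 transitions and 3 transversions over 23 sites: P = 5/23 = 0.217391, Q = 3/23 = 0.130435.
d = −0.5·ln(0.434783) − 0.25·ln(0.739130) = −0.5·(-0.832908) − 0.25·(-0.302281) = 0.4920.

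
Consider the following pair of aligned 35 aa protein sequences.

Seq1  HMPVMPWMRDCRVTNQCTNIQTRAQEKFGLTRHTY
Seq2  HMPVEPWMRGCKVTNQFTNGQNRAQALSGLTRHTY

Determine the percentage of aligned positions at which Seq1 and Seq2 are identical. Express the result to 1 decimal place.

74.3%

The sequences differ at positions 5 (M/E), 10 (D/G), 12 (R/K), 17 (C/F), 20 (I/G), 22 (T/N), 26 (E/A), 27 (K/L), 28 (F/S).
26 of the 35 sites match, so the percent identity is 26/35 × 100 = 74.3%.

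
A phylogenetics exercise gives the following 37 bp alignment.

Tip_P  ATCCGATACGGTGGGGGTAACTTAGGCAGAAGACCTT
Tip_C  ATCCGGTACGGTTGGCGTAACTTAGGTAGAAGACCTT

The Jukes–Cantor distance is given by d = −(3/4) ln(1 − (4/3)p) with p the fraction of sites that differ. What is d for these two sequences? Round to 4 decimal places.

Mismatches occur at site 6 (A↔G), site 13 (G↔T), site 16 (G↔C), site 27 (C↔T).
p = 4/37 = 0.108108.
d = −0.75 · ln(1 − (4/3)·0.108108) = −0.75 · ln(0.855856) = −0.75 · (-0.155653) = 0.1167.

0.1167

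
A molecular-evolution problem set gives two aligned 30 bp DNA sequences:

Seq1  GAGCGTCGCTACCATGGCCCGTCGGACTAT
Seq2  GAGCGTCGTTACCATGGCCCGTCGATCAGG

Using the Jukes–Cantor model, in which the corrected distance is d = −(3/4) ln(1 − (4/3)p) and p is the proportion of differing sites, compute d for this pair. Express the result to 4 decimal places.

0.2326

The sequences differ at positions 9 (C/T), 25 (G/A), 26 (A/T), 28 (T/A), 29 (A/G), 30 (T/G).
p = 6/30 = 0.200000.
d = −0.75 · ln(1 − (4/3)·0.200000) = −0.75 · ln(0.733333) = −0.75 · (-0.310155) = 0.2326.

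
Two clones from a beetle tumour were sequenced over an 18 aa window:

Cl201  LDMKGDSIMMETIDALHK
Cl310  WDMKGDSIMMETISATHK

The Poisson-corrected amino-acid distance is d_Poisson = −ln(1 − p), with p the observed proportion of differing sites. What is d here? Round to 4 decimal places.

0.1823

The sequences differ at positions 1 (L/W), 14 (D/S), 16 (L/T).
p = 3/18 = 0.166667.
d = −ln(1 − 0.166667) = −ln(0.833333) = 0.1823.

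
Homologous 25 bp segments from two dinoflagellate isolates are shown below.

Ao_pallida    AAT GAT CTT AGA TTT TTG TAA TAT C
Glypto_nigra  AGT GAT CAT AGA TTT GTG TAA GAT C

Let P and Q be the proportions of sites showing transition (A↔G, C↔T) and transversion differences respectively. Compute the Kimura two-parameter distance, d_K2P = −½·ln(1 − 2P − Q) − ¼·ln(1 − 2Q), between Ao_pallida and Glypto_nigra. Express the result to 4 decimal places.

0.1802

Mismatches occur at site 2 (A→G, transition), site 8 (T→A, transversion), site 16 (T→G, transversion), site 22 (T→G, transversion).
Of the 4 differences, 1 transition and 3 transversions over 25 sites: P = 1/25 = 0.040000, Q = 3/25 = 0.120000.
d = −0.5·ln(0.800000) − 0.25·ln(0.760000) = −0.5·(-0.223144) − 0.25·(-0.274437) = 0.1802.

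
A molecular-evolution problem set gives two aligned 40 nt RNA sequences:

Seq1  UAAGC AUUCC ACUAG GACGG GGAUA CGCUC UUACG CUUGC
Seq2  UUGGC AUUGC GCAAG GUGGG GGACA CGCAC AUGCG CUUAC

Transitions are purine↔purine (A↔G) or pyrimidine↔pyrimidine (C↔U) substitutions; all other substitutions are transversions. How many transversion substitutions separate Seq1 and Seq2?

7

Differing sites — 2:A/U (Tv); 3:A/G (Ti); 9:C/G (Tv); 11:A/G (Ti); 13:U/A (Tv); 17:A/U (Tv); 18:C/G (Tv); 24:U/C (Ti); 29:U/A (Tv); 31:U/A (Tv); 33:A/G (Ti); 39:G/A (Ti).
Of the 12 differences, 5 transitions and 7 transversions, so the answer is 7.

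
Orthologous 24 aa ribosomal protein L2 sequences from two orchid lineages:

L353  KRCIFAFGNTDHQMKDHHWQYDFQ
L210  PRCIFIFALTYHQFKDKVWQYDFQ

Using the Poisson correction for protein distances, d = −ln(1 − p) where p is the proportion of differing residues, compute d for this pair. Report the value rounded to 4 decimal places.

0.4055

Mismatches occur at site 1 (K/P), site 6 (A/I), site 8 (G/A), site 9 (N/L), site 11 (D/Y), site 14 (M/F), site 17 (H/K), site 18 (H/V).
p = 8/24 = 0.333333.
d = −ln(1 − 0.333333) = −ln(0.666667) = 0.4055.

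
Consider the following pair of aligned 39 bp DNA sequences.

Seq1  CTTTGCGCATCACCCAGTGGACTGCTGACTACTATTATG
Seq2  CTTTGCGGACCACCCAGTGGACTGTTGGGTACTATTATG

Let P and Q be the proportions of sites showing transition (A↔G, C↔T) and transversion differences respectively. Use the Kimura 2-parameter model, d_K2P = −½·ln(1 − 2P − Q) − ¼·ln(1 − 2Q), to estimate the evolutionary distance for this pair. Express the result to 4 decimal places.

0.1418

The sequences differ at positions 8 (C/G, transversion), 10 (T/C, transition), 25 (C/T, transition), 28 (A/G, transition), 29 (C/G, transversion).
Of the 5 differences, 3 transitions and 2 transversions over 39 sites: P = 3/39 = 0.076923, Q = 2/39 = 0.051282.
d = −0.5·ln(0.794872) − 0.25·ln(0.897436) = −0.5·(-0.229574) − 0.25·(-0.108213) = 0.1418.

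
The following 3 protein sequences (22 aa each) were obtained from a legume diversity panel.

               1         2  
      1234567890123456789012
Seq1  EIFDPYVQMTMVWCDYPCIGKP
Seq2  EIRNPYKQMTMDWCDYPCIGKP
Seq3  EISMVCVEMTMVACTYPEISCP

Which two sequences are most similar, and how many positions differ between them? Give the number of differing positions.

Pairwise Hamming distances:
  Seq1 vs Seq2: 4
  Seq1 vs Seq3: 10
  Seq2 vs Seq3: 12
The smallest is 4, between Seq1 and Seq2.

4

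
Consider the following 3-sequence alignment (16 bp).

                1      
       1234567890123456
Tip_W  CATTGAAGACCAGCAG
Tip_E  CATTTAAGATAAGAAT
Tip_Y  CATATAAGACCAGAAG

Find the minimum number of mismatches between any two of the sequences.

Pairwise Hamming distances:
  Tip_W vs Tip_E: 5
  Tip_W vs Tip_Y: 3
  Tip_E vs Tip_Y: 4
The smallest is 3, between Tip_W and Tip_Y.

3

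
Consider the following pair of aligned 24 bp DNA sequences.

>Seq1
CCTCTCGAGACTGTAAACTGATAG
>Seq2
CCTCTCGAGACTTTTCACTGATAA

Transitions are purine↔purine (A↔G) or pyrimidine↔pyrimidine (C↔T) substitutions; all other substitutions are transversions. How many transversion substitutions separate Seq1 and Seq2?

Differing sites — 13:G/T (Tv); 15:A/T (Tv); 16:A/C (Tv); 24:G/A (Ti).
Of the 4 differences, 1 transition and 3 transversions, so the answer is 3.

3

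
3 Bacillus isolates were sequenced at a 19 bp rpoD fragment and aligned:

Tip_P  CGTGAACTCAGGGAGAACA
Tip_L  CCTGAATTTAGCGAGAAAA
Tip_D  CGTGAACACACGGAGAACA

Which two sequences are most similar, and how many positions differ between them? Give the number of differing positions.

2

Pairwise Hamming distances:
  Tip_P vs Tip_L: 5
  Tip_P vs Tip_D: 2
  Tip_L vs Tip_D: 7
The smallest is 2, between Tip_P and Tip_D.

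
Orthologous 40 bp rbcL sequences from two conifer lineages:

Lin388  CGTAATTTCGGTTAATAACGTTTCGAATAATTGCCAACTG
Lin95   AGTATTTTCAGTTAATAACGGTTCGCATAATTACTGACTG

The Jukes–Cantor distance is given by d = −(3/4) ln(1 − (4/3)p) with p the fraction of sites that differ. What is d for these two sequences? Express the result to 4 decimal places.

0.2326

Mismatches occur at site 1 (C/A), site 5 (A/T), site 10 (G/A), site 21 (T/G), site 26 (A/C), site 33 (G/A), site 35 (C/T), site 36 (A/G).
p = 8/40 = 0.200000.
d = −0.75 · ln(1 − (4/3)·0.200000) = −0.75 · ln(0.733333) = −0.75 · (-0.310155) = 0.2326.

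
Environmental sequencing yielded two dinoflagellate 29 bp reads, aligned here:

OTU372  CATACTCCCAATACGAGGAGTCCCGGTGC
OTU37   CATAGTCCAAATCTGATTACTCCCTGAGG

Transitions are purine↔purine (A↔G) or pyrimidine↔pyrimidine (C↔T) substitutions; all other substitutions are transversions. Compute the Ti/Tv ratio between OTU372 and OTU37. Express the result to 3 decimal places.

Differing sites — 5:C/G (Tv); 9:C/A (Tv); 13:A/C (Tv); 14:C/T (Ti); 17:G/T (Tv); 18:G/T (Tv); 20:G/C (Tv); 25:G/T (Tv); 27:T/A (Tv); 29:C/G (Tv).
Of the 10 differences, 1 transition and 9 transversions, so Ti/Tv = 1/9 = 0.111.

0.111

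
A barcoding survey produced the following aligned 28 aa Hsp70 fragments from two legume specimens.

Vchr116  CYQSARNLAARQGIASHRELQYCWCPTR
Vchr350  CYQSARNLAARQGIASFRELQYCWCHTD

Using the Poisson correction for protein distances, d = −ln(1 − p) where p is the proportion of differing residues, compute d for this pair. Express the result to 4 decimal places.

0.1133

Differing sites — 17:H/F; 26:P/H; 28:R/D.
p = 3/28 = 0.107143.
d = −ln(1 − 0.107143) = −ln(0.892857) = 0.1133.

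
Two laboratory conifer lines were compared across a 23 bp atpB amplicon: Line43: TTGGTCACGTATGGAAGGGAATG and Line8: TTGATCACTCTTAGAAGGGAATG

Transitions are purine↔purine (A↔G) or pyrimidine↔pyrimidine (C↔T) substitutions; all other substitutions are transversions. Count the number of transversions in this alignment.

Mismatches occur at site 4 (G→A, transition), site 9 (G→T, transversion), site 10 (T→C, transition), site 11 (A→T, transversion), site 13 (G→A, transition).
Of the 5 differences, 3 transitions and 2 transversions, so the answer is 2.

2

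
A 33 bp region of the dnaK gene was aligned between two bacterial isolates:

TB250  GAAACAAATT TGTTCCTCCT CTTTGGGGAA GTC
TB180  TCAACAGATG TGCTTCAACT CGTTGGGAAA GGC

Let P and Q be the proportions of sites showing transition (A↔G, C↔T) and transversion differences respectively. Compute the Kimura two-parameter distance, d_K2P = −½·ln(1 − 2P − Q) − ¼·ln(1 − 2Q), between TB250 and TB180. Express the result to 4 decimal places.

0.4411

Differing sites — 1:G/T (Tv); 2:A/C (Tv); 7:A/G (Ti); 10:T/G (Tv); 13:T/C (Ti); 15:C/T (Ti); 17:T/A (Tv); 18:C/A (Tv); 22:T/G (Tv); 28:G/A (Ti); 32:T/G (Tv).
Of the 11 differences, 4 transitions and 7 transversions over 33 sites: P = 4/33 = 0.121212, Q = 7/33 = 0.212121.
d = −0.5·ln(0.545455) − 0.25·ln(0.575758) = −0.5·(-0.606135) − 0.25·(-0.552068) = 0.4411.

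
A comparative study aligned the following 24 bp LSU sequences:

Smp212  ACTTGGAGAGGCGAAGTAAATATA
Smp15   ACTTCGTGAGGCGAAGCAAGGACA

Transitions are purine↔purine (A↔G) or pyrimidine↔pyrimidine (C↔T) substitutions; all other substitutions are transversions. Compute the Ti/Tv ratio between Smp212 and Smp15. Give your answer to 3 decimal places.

1.000

Mismatches occur at site 5 (G↔C, transversion), site 7 (A↔T, transversion), site 17 (T↔C, transition), site 20 (A↔G, transition), site 21 (T↔G, transversion), site 23 (T↔C, transition).
Of the 6 differences, 3 transitions and 3 transversions, so Ti/Tv = 3/3 = 1.000.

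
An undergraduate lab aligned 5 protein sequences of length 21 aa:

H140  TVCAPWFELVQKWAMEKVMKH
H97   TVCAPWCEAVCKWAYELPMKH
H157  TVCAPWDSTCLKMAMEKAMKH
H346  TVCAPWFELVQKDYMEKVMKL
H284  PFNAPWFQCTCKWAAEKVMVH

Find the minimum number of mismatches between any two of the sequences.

3

Pairwise Hamming distances:
  H140 vs H97: 6
  H140 vs H157: 7
  H140 vs H346: 3
  H140 vs H284: 9
  H97 vs H157: 9
  H97 vs H346: 9
  H97 vs H284: 11
  H157 vs H346: 9
  H157 vs H284: 12
  H346 vs H284: 12
The smallest is 3, between H140 and H346.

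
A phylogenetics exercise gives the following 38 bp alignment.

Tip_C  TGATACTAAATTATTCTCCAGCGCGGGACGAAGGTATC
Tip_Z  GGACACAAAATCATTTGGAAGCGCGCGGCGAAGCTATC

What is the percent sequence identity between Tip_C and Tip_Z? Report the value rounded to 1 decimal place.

71.1%

Differing sites — 1:T/G; 4:T/C; 7:T/A; 12:T/C; 16:C/T; 17:T/G; 18:C/G; 19:C/A; 26:G/C; 28:A/G; 34:G/C.
27 of the 38 sites match, so the percent identity is 27/38 × 100 = 71.1%.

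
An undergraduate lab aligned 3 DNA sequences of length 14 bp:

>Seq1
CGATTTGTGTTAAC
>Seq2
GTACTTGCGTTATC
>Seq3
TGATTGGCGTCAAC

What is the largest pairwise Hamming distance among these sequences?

Pairwise Hamming distances:
  Seq1 vs Seq2: 5
  Seq1 vs Seq3: 4
  Seq2 vs Seq3: 6
The largest is 6, between Seq2 and Seq3.

6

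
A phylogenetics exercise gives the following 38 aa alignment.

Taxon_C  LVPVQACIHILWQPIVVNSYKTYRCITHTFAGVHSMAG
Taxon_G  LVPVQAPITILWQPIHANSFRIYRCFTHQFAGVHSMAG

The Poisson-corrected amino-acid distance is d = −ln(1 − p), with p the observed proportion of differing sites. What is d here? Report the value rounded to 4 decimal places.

0.2703

Differing sites — 7:C/P; 9:H/T; 16:V/H; 17:V/A; 20:Y/F; 21:K/R; 22:T/I; 26:I/F; 29:T/Q.
p = 9/38 = 0.236842.
d = −ln(1 − 0.236842) = −ln(0.763158) = 0.2703.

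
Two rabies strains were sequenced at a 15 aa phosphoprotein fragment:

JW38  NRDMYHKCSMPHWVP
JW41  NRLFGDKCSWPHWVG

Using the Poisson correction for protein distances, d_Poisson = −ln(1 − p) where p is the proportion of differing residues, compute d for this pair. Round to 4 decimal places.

0.5108

Mismatches occur at site 3 (D/L), site 4 (M/F), site 5 (Y/G), site 6 (H/D), site 10 (M/W), site 15 (P/G).
p = 6/15 = 0.400000.
d = −ln(1 − 0.400000) = −ln(0.600000) = 0.5108.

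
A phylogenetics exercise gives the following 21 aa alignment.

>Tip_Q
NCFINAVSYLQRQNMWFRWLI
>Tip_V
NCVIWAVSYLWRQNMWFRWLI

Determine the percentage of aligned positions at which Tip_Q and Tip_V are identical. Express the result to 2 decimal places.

85.71%

Differing sites — 3:F/V; 5:N/W; 11:Q/W.
18 of the 21 sites match, so the percent identity is 18/21 × 100 = 85.71%.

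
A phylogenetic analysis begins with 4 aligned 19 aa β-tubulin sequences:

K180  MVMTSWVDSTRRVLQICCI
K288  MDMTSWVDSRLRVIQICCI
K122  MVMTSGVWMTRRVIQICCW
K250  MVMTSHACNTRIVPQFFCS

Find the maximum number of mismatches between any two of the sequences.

12

Pairwise Hamming distances:
  K180 vs K288: 4
  K180 vs K122: 5
  K180 vs K250: 9
  K288 vs K122: 7
  K288 vs K250: 12
  K122 vs K250: 9
The largest is 12, between K288 and K250.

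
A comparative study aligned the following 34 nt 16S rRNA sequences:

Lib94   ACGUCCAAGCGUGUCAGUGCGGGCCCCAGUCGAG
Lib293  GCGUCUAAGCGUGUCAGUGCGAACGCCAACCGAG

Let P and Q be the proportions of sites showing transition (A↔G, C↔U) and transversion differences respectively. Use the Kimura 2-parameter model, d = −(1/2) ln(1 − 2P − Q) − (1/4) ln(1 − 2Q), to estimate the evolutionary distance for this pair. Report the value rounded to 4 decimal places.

0.2561

Differing sites — 1:A/G (Ti); 6:C/U (Ti); 22:G/A (Ti); 23:G/A (Ti); 25:C/G (Tv); 29:G/A (Ti); 30:U/C (Ti).
Of the 7 differences, 6 transitions and 1 transversion over 34 sites: P = 6/34 = 0.176471, Q = 1/34 = 0.029412.
d = −0.5·ln(0.617646) − 0.25·ln(0.941176) = −0.5·(-0.481840) − 0.25·(-0.060625) = 0.2561.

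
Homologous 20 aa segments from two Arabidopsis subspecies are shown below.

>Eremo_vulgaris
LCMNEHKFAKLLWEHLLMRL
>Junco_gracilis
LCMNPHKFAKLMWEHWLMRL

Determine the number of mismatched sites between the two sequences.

The sequences differ at positions 5 (E/P), 12 (L/M), 16 (L/W).
That gives 3 mismatches out of 20 aligned sites, so the Hamming distance is 3.

3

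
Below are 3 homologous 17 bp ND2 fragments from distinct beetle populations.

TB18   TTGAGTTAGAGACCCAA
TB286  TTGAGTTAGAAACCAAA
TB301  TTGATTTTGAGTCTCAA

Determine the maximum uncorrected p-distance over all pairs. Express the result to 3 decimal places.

Pairwise Hamming distances:
  TB18 vs TB286: 2
  TB18 vs TB301: 4
  TB286 vs TB301: 6
The largest is 6 mismatches, between TB286 and TB301; p = 6/17 = 0.353.

0.353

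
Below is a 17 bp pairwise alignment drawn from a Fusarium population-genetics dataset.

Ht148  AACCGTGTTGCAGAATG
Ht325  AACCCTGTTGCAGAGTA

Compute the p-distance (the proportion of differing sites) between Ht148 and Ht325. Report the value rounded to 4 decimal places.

Mismatches occur at site 5 (G/C), site 15 (A/G), site 17 (G/A).
There are 3 differences over 17 sites, so p = 3/17 = 0.1765.

0.1765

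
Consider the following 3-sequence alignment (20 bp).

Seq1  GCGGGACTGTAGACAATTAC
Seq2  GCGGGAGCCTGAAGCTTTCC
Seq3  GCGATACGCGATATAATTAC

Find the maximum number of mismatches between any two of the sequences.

11

Pairwise Hamming distances:
  Seq1 vs Seq2: 9
  Seq1 vs Seq3: 7
  Seq2 vs Seq3: 11
The largest is 11, between Seq2 and Seq3.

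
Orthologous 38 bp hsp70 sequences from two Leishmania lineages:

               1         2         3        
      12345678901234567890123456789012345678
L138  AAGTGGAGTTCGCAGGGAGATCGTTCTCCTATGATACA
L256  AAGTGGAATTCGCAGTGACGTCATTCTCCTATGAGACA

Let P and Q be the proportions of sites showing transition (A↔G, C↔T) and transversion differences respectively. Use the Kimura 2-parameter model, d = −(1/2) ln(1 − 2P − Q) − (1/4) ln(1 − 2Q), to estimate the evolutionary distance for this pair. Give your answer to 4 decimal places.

0.1781

Mismatches occur at site 8 (G↔A, transition), site 16 (G↔T, transversion), site 19 (G↔C, transversion), site 20 (A↔G, transition), site 23 (G↔A, transition), site 35 (T↔G, transversion).
Of the 6 differences, 3 transitions and 3 transversions over 38 sites: P = 3/38 = 0.078947, Q = 3/38 = 0.078947.
d = −0.5·ln(0.763159) − 0.25·ln(0.842106) = −0.5·(-0.270289) − 0.25·(-0.171849) = 0.1781.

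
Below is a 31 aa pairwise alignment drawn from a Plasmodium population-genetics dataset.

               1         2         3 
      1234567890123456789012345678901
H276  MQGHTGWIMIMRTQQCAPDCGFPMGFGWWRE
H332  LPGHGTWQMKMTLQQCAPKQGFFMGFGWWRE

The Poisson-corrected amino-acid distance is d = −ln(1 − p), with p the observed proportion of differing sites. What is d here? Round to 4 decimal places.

The sequences differ at positions 1 (M/L), 2 (Q/P), 5 (T/G), 6 (G/T), 8 (I/Q), 10 (I/K), 12 (R/T), 13 (T/L), 19 (D/K), 20 (C/Q), 23 (P/F).
p = 11/31 = 0.354839.
d = −ln(1 − 0.354839) = −ln(0.645161) = 0.4383.

0.4383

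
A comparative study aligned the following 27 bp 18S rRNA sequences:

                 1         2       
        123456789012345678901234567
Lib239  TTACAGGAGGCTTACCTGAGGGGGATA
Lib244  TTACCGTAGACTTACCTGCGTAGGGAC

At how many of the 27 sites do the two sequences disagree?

Differing sites — 5:A/C; 7:G/T; 10:G/A; 19:A/C; 21:G/T; 22:G/A; 25:A/G; 26:T/A; 27:A/C.
That gives 9 mismatches out of 27 aligned sites, so the Hamming distance is 9.

9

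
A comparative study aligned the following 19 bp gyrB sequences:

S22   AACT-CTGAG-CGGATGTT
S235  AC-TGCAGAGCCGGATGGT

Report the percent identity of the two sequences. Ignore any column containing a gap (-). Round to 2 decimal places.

Excluding the 3 gap columns leaves 16 comparable sites.
Mismatches occur at site 2 (A↔C), site 7 (T↔A), site 18 (T↔G).
13 of the 16 comparable sites match, so the percent identity is 13/16 × 100 = 81.25%.

81.25%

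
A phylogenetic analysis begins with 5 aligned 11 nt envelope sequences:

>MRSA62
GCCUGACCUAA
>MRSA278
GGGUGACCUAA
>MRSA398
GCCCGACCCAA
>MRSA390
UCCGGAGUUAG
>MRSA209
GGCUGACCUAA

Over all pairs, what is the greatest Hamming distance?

Pairwise Hamming distances:
  MRSA62 vs MRSA278: 2
  MRSA62 vs MRSA398: 2
  MRSA62 vs MRSA390: 5
  MRSA62 vs MRSA209: 1
  MRSA278 vs MRSA398: 4
  MRSA278 vs MRSA390: 7
  MRSA278 vs MRSA209: 1
  MRSA398 vs MRSA390: 6
  MRSA398 vs MRSA209: 3
  MRSA390 vs MRSA209: 6
The largest is 7, between MRSA278 and MRSA390.

7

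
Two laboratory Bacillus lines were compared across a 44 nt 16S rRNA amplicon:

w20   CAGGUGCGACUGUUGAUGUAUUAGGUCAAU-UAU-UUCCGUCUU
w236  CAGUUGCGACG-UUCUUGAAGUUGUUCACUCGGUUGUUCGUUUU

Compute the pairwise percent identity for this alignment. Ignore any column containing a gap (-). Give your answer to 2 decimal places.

65.85%

Excluding the 3 gap columns leaves 41 comparable sites.
Mismatches occur at site 4 (G→U), site 11 (U→G), site 15 (G→C), site 16 (A→U), site 19 (U→A), site 21 (U→G), site 23 (A→U), site 25 (G→U), site 29 (A→C), site 32 (U→G), site 33 (A→G), site 36 (U→G), site 38 (C→U), site 42 (C→U).
27 of the 41 comparable sites match, so the percent identity is 27/41 × 100 = 65.85%.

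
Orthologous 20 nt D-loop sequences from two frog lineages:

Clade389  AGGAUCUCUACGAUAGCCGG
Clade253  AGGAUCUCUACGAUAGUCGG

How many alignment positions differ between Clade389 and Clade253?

1

The sequences differ at position 17 (C/U).
That gives 1 mismatch out of 20 aligned sites, so the Hamming distance is 1.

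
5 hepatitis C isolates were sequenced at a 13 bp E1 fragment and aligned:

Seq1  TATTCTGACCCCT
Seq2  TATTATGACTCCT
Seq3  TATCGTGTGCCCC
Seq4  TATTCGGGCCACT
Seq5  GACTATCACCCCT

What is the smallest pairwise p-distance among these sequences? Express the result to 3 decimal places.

Pairwise Hamming distances:
  Seq1 vs Seq2: 2
  Seq1 vs Seq3: 5
  Seq1 vs Seq4: 3
  Seq1 vs Seq5: 4
  Seq2 vs Seq3: 6
  Seq2 vs Seq4: 5
  Seq2 vs Seq5: 4
  Seq3 vs Seq4: 7
  Seq3 vs Seq5: 8
  Seq4 vs Seq5: 7
The smallest is 2 mismatches, between Seq1 and Seq2; p = 2/13 = 0.154.

0.154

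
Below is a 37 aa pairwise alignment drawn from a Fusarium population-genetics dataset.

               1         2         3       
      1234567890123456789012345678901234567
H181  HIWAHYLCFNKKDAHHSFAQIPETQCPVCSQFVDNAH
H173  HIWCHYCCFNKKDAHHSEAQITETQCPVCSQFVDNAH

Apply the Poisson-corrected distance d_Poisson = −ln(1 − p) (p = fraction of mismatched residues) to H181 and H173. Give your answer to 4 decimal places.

0.1144

The sequences differ at positions 4 (A/C), 7 (L/C), 18 (F/E), 22 (P/T).
p = 4/37 = 0.108108.
d = −ln(1 − 0.108108) = −ln(0.891892) = 0.1144.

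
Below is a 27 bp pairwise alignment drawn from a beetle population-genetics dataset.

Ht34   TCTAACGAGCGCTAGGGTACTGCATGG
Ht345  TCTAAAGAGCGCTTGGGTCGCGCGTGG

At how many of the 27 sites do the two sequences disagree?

The sequences differ at positions 6 (C/A), 14 (A/T), 19 (A/C), 20 (C/G), 21 (T/C), 24 (A/G).
That gives 6 mismatches out of 27 aligned sites, so the Hamming distance is 6.

6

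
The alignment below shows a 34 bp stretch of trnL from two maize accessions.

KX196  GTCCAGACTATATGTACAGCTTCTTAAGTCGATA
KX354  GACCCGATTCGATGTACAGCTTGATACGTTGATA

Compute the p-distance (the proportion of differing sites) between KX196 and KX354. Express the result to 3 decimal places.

Differing sites — 2:T/A; 5:A/C; 8:C/T; 10:A/C; 11:T/G; 23:C/G; 24:T/A; 27:A/C; 30:C/T.
There are 9 differences over 34 sites, so p = 9/34 = 0.265.

0.265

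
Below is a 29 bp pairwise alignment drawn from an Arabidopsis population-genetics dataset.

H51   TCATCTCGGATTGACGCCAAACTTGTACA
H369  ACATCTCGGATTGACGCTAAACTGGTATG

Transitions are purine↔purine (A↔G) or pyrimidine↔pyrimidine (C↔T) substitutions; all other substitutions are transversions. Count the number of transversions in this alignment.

Mismatches occur at site 1 (T↔A, transversion), site 18 (C↔T, transition), site 24 (T↔G, transversion), site 28 (C↔T, transition), site 29 (A↔G, transition).
Of the 5 differences, 3 transitions and 2 transversions, so the answer is 2.

2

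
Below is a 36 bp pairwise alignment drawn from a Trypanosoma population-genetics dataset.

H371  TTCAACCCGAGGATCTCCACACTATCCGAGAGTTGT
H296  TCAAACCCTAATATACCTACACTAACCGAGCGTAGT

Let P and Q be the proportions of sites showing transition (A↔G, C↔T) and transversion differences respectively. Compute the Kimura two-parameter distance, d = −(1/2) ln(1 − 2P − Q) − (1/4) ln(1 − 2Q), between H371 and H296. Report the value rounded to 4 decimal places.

Differing sites — 2:T/C (Ti); 3:C/A (Tv); 9:G/T (Tv); 11:G/A (Ti); 12:G/T (Tv); 15:C/A (Tv); 16:T/C (Ti); 18:C/T (Ti); 25:T/A (Tv); 31:A/C (Tv); 34:T/A (Tv).
Of the 11 differences, 4 transitions and 7 transversions over 36 sites: P = 4/36 = 0.111111, Q = 7/36 = 0.194444.
d = −0.5·ln(0.583334) − 0.25·ln(0.611112) = −0.5·(-0.538995) − 0.25·(-0.492475) = 0.3926.

0.3926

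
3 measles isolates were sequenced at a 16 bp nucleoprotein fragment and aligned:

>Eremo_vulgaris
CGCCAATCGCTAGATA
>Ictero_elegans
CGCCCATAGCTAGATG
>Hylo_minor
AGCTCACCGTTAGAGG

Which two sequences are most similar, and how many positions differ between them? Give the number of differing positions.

3

Pairwise Hamming distances:
  Eremo_vulgaris vs Ictero_elegans: 3
  Eremo_vulgaris vs Hylo_minor: 7
  Ictero_elegans vs Hylo_minor: 6
The smallest is 3, between Eremo_vulgaris and Ictero_elegans.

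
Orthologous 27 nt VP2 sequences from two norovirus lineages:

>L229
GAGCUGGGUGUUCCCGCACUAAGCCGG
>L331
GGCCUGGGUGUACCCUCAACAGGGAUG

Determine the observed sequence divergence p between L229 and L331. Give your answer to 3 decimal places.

0.370

The sequences differ at positions 2 (A/G), 3 (G/C), 12 (U/A), 16 (G/U), 19 (C/A), 20 (U/C), 22 (A/G), 24 (C/G), 25 (C/A), 26 (G/U).
There are 10 differences over 27 sites, so p = 10/27 = 0.370.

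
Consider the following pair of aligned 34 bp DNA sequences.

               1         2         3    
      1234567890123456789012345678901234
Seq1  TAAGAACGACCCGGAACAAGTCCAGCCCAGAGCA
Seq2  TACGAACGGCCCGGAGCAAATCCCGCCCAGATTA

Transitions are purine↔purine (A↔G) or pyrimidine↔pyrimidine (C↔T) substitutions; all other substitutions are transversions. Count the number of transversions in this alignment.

Differing sites — 3:A/C (Tv); 9:A/G (Ti); 16:A/G (Ti); 20:G/A (Ti); 24:A/C (Tv); 32:G/T (Tv); 33:C/T (Ti).
Of the 7 differences, 4 transitions and 3 transversions, so the answer is 3.

3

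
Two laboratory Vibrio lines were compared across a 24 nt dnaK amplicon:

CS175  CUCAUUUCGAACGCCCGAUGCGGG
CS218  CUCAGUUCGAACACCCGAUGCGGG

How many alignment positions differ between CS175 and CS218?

2

The sequences differ at positions 5 (U/G), 13 (G/A).
That gives 2 mismatches out of 24 aligned sites, so the Hamming distance is 2.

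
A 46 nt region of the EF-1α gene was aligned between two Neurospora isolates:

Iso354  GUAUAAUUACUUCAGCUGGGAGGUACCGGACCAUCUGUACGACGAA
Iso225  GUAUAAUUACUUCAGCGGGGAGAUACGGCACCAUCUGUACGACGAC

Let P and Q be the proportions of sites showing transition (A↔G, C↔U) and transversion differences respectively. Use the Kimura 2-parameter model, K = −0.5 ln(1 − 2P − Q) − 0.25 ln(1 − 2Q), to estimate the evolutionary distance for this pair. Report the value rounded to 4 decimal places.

Differing sites — 17:U/G (Tv); 23:G/A (Ti); 27:C/G (Tv); 29:G/C (Tv); 46:A/C (Tv).
Of the 5 differences, 1 transition and 4 transversions over 46 sites: P = 1/46 = 0.021739, Q = 4/46 = 0.086957.
d = −0.5·ln(0.869565) − 0.25·ln(0.826086) = −0.5·(-0.139762) − 0.25·(-0.191056) = 0.1176.

0.1176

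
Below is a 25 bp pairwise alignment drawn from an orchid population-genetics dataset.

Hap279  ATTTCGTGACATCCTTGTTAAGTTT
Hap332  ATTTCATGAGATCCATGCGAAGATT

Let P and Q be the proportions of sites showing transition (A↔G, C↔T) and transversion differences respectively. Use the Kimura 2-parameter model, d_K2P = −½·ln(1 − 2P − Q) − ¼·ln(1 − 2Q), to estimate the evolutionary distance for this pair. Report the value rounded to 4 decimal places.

Mismatches occur at site 6 (G↔A, transition), site 10 (C↔G, transversion), site 15 (T↔A, transversion), site 18 (T↔C, transition), site 19 (T↔G, transversion), site 23 (T↔A, transversion).
Of the 6 differences, 2 transitions and 4 transversions over 25 sites: P = 2/25 = 0.080000, Q = 4/25 = 0.160000.
d = −0.5·ln(0.680000) − 0.25·ln(0.680000) = −0.5·(-0.385662) − 0.25·(-0.385662) = 0.2892.

0.2892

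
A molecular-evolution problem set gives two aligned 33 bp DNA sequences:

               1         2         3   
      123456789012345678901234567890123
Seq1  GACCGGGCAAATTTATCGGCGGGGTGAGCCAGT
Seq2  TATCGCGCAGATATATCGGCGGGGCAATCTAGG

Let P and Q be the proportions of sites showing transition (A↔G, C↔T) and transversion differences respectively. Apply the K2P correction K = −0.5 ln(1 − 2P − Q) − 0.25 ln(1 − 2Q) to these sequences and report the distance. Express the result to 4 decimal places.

0.3933

Differing sites — 1:G/T (Tv); 3:C/T (Ti); 6:G/C (Tv); 10:A/G (Ti); 13:T/A (Tv); 25:T/C (Ti); 26:G/A (Ti); 28:G/T (Tv); 30:C/T (Ti); 33:T/G (Tv).
Of the 10 differences, 5 transitions and 5 transversions over 33 sites: P = 5/33 = 0.151515, Q = 5/33 = 0.151515.
d = −0.5·ln(0.545455) − 0.25·ln(0.696970) = −0.5·(-0.606135) − 0.25·(-0.361013) = 0.3933.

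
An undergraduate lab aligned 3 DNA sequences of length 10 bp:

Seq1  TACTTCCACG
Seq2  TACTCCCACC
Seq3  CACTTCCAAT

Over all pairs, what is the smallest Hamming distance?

Pairwise Hamming distances:
  Seq1 vs Seq2: 2
  Seq1 vs Seq3: 3
  Seq2 vs Seq3: 4
The smallest is 2, between Seq1 and Seq2.

2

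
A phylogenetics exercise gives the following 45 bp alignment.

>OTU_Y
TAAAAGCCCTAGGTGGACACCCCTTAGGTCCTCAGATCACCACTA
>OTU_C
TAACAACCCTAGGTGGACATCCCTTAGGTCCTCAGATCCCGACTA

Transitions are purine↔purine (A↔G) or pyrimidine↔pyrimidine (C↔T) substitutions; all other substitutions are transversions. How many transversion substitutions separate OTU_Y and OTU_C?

3

Mismatches occur at site 4 (A/C, transversion), site 6 (G/A, transition), site 20 (C/T, transition), site 39 (A/C, transversion), site 41 (C/G, transversion).
Of the 5 differences, 2 transitions and 3 transversions, so the answer is 3.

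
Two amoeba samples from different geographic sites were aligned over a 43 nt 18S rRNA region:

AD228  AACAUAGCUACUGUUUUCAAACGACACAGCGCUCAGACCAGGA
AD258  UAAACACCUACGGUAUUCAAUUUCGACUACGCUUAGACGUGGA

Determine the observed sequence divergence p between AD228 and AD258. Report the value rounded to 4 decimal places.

Differing sites — 1:A/U; 3:C/A; 5:U/C; 7:G/C; 12:U/G; 15:U/A; 21:A/U; 22:C/U; 23:G/U; 24:A/C; 25:C/G; 28:A/U; 29:G/A; 34:C/U; 39:C/G; 40:A/U.
There are 16 differences over 43 sites, so p = 16/43 = 0.3721.

0.3721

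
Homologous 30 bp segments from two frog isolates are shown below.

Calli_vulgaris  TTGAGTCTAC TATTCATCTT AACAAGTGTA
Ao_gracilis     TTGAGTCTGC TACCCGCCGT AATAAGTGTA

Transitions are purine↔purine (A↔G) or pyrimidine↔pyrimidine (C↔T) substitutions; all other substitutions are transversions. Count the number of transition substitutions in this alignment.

6

Mismatches occur at site 9 (A/G, transition), site 13 (T/C, transition), site 14 (T/C, transition), site 16 (A/G, transition), site 17 (T/C, transition), site 19 (T/G, transversion), site 23 (C/T, transition).
Of the 7 differences, 6 transitions and 1 transversion, so the answer is 6.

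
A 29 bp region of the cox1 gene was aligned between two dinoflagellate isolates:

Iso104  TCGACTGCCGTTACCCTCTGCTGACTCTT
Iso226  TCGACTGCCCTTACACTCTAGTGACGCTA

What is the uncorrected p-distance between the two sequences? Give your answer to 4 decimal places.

0.2069

Differing sites — 10:G/C; 15:C/A; 20:G/A; 21:C/G; 26:T/G; 29:T/A.
There are 6 differences over 29 sites, so p = 6/29 = 0.2069.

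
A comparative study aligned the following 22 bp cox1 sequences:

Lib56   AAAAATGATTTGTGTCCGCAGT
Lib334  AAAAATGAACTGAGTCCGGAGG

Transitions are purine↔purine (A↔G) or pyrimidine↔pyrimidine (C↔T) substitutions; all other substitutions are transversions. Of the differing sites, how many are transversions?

4

The sequences differ at positions 9 (T/A, transversion), 10 (T/C, transition), 13 (T/A, transversion), 19 (C/G, transversion), 22 (T/G, transversion).
Of the 5 differences, 1 transition and 4 transversions, so the answer is 4.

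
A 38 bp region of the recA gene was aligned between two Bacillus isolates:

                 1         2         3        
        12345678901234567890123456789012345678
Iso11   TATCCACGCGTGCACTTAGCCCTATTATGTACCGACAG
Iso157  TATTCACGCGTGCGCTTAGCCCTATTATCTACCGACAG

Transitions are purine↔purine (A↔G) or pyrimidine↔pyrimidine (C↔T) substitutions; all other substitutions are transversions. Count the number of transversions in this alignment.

1

Mismatches occur at site 4 (C↔T, transition), site 14 (A↔G, transition), site 29 (G↔C, transversion).
Of the 3 differences, 2 transitions and 1 transversion, so the answer is 1.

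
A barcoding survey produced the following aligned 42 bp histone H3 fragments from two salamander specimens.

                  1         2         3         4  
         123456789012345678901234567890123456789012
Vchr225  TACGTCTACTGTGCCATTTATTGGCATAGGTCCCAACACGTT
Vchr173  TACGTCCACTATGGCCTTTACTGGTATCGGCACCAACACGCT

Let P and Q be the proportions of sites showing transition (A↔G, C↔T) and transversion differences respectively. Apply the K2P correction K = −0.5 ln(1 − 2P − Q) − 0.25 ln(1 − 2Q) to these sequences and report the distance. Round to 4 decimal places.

0.2926

The sequences differ at positions 7 (T/C, transition), 11 (G/A, transition), 14 (C/G, transversion), 16 (A/C, transversion), 21 (T/C, transition), 25 (C/T, transition), 28 (A/C, transversion), 31 (T/C, transition), 32 (C/A, transversion), 41 (T/C, transition).
Of the 10 differences, 6 transitions and 4 transversions over 42 sites: P = 6/42 = 0.142857, Q = 4/42 = 0.095238.
d = −0.5·ln(0.619048) − 0.25·ln(0.809524) = −0.5·(-0.479572) − 0.25·(-0.211309) = 0.2926.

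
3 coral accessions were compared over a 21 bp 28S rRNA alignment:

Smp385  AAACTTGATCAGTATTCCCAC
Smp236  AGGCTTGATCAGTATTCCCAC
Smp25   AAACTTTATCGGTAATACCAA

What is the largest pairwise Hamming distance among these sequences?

7

Pairwise Hamming distances:
  Smp385 vs Smp236: 2
  Smp385 vs Smp25: 5
  Smp236 vs Smp25: 7
The largest is 7, between Smp236 and Smp25.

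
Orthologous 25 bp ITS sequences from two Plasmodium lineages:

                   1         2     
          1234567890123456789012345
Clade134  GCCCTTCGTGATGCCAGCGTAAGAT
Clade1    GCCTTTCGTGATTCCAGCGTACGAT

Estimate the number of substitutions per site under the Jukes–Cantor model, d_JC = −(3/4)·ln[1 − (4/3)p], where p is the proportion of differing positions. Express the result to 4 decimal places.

Mismatches occur at site 4 (C/T), site 13 (G/T), site 22 (A/C).
p = 3/25 = 0.120000.
d = −0.75 · ln(1 − (4/3)·0.120000) = −0.75 · ln(0.840000) = −0.75 · (-0.174353) = 0.1308.

0.1308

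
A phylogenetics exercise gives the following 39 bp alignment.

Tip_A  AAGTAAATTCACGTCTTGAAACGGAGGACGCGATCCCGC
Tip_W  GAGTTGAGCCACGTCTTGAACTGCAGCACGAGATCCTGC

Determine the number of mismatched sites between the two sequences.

11

Mismatches occur at site 1 (A↔G), site 5 (A↔T), site 6 (A↔G), site 8 (T↔G), site 9 (T↔C), site 21 (A↔C), site 22 (C↔T), site 24 (G↔C), site 27 (G↔C), site 31 (C↔A), site 37 (C↔T).
That gives 11 mismatches out of 39 aligned sites, so the Hamming distance is 11.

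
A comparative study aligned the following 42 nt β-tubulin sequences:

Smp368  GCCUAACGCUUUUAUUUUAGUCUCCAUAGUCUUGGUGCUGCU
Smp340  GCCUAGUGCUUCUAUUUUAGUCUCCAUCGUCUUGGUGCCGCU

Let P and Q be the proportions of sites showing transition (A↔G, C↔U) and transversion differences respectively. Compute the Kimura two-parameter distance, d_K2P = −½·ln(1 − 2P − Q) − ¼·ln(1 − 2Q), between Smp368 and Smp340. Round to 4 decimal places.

Differing sites — 6:A/G (Ti); 7:C/U (Ti); 12:U/C (Ti); 28:A/C (Tv); 39:U/C (Ti).
Of the 5 differences, 4 transitions and 1 transversion over 42 sites: P = 4/42 = 0.095238, Q = 1/42 = 0.023810.
d = −0.5·ln(0.785714) − 0.25·ln(0.952380) = −0.5·(-0.241162) − 0.25·(-0.048791) = 0.1328.

0.1328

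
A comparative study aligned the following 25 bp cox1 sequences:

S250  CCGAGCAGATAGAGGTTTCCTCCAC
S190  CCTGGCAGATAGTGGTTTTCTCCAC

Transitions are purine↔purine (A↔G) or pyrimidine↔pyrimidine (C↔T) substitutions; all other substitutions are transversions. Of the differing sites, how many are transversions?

Mismatches occur at site 3 (G→T, transversion), site 4 (A→G, transition), site 13 (A→T, transversion), site 19 (C→T, transition).
Of the 4 differences, 2 transitions and 2 transversions, so the answer is 2.

2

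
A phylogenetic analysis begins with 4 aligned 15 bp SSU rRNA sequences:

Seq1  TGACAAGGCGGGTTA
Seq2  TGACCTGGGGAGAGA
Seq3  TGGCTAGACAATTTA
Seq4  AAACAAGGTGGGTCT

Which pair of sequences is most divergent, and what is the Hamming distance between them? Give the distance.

Pairwise Hamming distances:
  Seq1 vs Seq2: 6
  Seq1 vs Seq3: 6
  Seq1 vs Seq4: 5
  Seq2 vs Seq3: 9
  Seq2 vs Seq4: 9
  Seq3 vs Seq4: 11
The largest is 11, between Seq3 and Seq4.

11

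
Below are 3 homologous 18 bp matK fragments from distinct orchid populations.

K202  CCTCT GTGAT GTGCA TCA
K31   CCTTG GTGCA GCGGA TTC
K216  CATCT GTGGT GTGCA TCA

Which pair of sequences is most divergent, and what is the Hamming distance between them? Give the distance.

9

Pairwise Hamming distances:
  K202 vs K31: 8
  K202 vs K216: 2
  K31 vs K216: 9
The largest is 9, between K31 and K216.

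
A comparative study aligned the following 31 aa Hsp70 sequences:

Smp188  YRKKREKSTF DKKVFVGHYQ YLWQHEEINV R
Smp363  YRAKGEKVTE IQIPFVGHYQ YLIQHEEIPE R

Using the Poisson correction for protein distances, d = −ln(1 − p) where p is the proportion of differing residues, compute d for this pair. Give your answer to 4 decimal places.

Mismatches occur at site 3 (K/A), site 5 (R/G), site 8 (S/V), site 10 (F/E), site 11 (D/I), site 12 (K/Q), site 13 (K/I), site 14 (V/P), site 23 (W/I), site 29 (N/P), site 30 (V/E).
p = 11/31 = 0.354839.
d = −ln(1 − 0.354839) = −ln(0.645161) = 0.4383.

0.4383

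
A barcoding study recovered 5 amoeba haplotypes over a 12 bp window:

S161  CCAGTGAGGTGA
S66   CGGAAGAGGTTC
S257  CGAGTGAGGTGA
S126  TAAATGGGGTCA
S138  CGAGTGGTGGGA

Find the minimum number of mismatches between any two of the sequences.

1

Pairwise Hamming distances:
  S161 vs S66: 6
  S161 vs S257: 1
  S161 vs S126: 5
  S161 vs S138: 4
  S66 vs S257: 5
  S66 vs S126: 7
  S66 vs S138: 8
  S257 vs S126: 5
  S257 vs S138: 3
  S126 vs S138: 6
The smallest is 1, between S161 and S257.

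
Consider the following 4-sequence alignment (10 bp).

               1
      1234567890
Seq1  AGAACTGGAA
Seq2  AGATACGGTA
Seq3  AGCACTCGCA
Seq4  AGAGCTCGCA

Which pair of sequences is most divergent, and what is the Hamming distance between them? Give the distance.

Pairwise Hamming distances:
  Seq1 vs Seq2: 4
  Seq1 vs Seq3: 3
  Seq1 vs Seq4: 3
  Seq2 vs Seq3: 6
  Seq2 vs Seq4: 5
  Seq3 vs Seq4: 2
The largest is 6, between Seq2 and Seq3.

6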